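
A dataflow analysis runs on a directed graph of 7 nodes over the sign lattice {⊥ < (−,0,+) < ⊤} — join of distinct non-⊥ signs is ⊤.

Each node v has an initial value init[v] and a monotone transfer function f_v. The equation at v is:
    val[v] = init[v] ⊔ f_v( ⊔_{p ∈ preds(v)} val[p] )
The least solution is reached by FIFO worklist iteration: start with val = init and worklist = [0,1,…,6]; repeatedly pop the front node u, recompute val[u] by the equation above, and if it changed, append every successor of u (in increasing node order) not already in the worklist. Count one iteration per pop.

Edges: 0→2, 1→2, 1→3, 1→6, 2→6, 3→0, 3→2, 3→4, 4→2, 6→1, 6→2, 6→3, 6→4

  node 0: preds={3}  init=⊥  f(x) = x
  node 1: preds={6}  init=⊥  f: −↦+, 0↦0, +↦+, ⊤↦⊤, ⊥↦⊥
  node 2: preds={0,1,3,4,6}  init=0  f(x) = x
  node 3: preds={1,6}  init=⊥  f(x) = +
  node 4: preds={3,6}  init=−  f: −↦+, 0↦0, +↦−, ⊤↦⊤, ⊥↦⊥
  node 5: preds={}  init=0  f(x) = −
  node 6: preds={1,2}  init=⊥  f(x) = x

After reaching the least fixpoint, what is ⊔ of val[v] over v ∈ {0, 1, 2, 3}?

⊤

Iteration log — 14 steps:
  step 1. node 0  ⊔preds=⊥  new=⊥  stable
  step 2. node 1  ⊔preds=⊥  new=⊥  stable
  step 3. node 2  ⊔preds=−  new=⊤  old=0  +wl: 
  step 4. node 3  ⊔preds=⊥  new=+  old=⊥  +wl: 0,2
  step 5. node 4  ⊔preds=+  new=−  stable
  step 6. node 5  ⊔preds=⊥  new=⊤  old=0  +wl: 
  step 7. node 6  ⊔preds=⊤  new=⊤  old=⊥  +wl: 1,3,4
  step 8. node 0  ⊔preds=+  new=+  old=⊥  +wl: 
  step 9. node 2  ⊔preds=⊤  new=⊤  stable
  step 10. node 1  ⊔preds=⊤  new=⊤  old=⊥  +wl: 2,6
  step 11. node 3  ⊔preds=⊤  new=+  stable
  step 12. node 4  ⊔preds=⊤  new=⊤  old=−  +wl: 
  step 13. node 2  ⊔preds=⊤  new=⊤  stable
  step 14. node 6  ⊔preds=⊤  new=⊤  stable

Least fixpoint reached:
  node 0: +
  node 1: ⊤
  node 2: ⊤
  node 3: +
  node 4: ⊤
  node 5: ⊤
  node 6: ⊤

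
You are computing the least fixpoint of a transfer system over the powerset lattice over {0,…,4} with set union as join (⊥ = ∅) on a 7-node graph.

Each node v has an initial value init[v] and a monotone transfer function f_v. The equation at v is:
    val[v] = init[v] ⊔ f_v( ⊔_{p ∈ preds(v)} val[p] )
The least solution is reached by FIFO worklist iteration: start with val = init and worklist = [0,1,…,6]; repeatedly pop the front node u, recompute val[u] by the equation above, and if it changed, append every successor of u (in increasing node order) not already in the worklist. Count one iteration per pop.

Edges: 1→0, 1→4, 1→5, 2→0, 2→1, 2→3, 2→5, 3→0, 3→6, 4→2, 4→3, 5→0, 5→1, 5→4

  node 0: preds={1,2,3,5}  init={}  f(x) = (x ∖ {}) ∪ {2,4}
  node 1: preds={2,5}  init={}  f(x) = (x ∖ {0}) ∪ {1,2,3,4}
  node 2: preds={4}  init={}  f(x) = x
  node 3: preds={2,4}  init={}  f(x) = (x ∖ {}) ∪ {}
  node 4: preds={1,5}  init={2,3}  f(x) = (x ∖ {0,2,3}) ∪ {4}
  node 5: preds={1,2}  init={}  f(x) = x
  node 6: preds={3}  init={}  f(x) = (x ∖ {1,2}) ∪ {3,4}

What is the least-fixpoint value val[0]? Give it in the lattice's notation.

Iteration log — 16 steps:
  step 1. node 0  ⊔preds={}  new={2,4}  old={}  +wl: 
  step 2. node 1  ⊔preds={}  new={1,2,3,4}  old={}  +wl: 0
  step 3. node 2  ⊔preds={2,3}  new={2,3}  old={}  +wl: 1
  step 4. node 3  ⊔preds={2,3}  new={2,3}  old={}  +wl: 
  step 5. node 4  ⊔preds={1,2,3,4}  new={1,2,3,4}  old={2,3}  +wl: 2,3
  step 6. node 5  ⊔preds={1,2,3,4}  new={1,2,3,4}  old={}  +wl: 4
  step 7. node 6  ⊔preds={2,3}  new={3,4}  old={}  +wl: 
  step 8. node 0  ⊔preds={1,2,3,4}  new={1,2,3,4}  old={2,4}  +wl: 
  step 9. node 1  ⊔preds={1,2,3,4}  new={1,2,3,4}  stable
  step 10. node 2  ⊔preds={1,2,3,4}  new={1,2,3,4}  old={2,3}  +wl: 0,1,5
  step 11. node 3  ⊔preds={1,2,3,4}  new={1,2,3,4}  old={2,3}  +wl: 6
  step 12. node 4  ⊔preds={1,2,3,4}  new={1,2,3,4}  stable
  step 13. node 0  ⊔preds={1,2,3,4}  new={1,2,3,4}  stable
  step 14. node 1  ⊔preds={1,2,3,4}  new={1,2,3,4}  stable
  step 15. node 5  ⊔preds={1,2,3,4}  new={1,2,3,4}  stable
  step 16. node 6  ⊔preds={1,2,3,4}  new={3,4}  stable

Least fixpoint reached:
  node 0: {1,2,3,4}
  node 1: {1,2,3,4}
  node 2: {1,2,3,4}
  node 3: {1,2,3,4}
  node 4: {1,2,3,4}
  node 5: {1,2,3,4}
  node 6: {3,4}

{1,2,3,4}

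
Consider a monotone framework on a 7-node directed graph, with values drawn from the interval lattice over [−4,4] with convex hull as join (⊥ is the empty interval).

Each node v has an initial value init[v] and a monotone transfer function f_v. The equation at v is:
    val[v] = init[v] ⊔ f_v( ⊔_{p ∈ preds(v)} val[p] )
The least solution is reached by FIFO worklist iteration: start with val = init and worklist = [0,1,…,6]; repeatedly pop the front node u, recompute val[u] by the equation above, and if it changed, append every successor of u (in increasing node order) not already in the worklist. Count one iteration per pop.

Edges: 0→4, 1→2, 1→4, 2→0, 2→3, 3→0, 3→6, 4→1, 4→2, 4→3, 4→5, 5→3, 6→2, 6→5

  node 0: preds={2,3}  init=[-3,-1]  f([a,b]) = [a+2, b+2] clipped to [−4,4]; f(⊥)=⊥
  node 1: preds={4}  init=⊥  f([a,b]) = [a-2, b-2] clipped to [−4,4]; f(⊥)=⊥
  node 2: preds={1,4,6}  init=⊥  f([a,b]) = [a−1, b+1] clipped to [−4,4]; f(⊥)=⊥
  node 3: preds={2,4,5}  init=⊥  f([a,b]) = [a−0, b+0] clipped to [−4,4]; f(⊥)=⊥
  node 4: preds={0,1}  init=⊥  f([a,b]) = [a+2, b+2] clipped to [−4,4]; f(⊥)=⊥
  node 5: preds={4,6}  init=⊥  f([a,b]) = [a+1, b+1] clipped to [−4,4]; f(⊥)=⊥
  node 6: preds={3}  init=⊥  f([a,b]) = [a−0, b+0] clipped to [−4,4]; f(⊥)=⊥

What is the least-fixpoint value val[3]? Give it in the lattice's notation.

Iteration log — 24 steps:
  step 1. node 0  ⊔preds=⊥  new=[-3,-1]  stable
  step 2. node 1  ⊔preds=⊥  new=⊥  stable
  step 3. node 2  ⊔preds=⊥  new=⊥  stable
  step 4. node 3  ⊔preds=⊥  new=⊥  stable
  step 5. node 4  ⊔preds=[-3,-1]  new=[-1,1]  old=⊥  +wl: 1,2,3
  step 6. node 5  ⊔preds=[-1,1]  new=[0,2]  old=⊥  +wl: 
  step 7. node 6  ⊔preds=⊥  new=⊥  stable
  step 8. node 1  ⊔preds=[-1,1]  new=[-3,-1]  old=⊥  +wl: 4
  step 9. node 2  ⊔preds=[-3,1]  new=[-4,2]  old=⊥  +wl: 0
  step 10. node 3  ⊔preds=[-4,2]  new=[-4,2]  old=⊥  +wl: 6
  step 11. node 4  ⊔preds=[-3,-1]  new=[-1,1]  stable
  step 12. node 0  ⊔preds=[-4,2]  new=[-3,4]  old=[-3,-1]  +wl: 4
  step 13. node 6  ⊔preds=[-4,2]  new=[-4,2]  old=⊥  +wl: 2,5
  step 14. node 4  ⊔preds=[-3,4]  new=[-1,4]  old=[-1,1]  +wl: 1,3
  step 15. node 2  ⊔preds=[-4,4]  new=[-4,4]  old=[-4,2]  +wl: 0
  step 16. node 5  ⊔preds=[-4,4]  new=[-3,4]  old=[0,2]  +wl: 
  step 17. node 1  ⊔preds=[-1,4]  new=[-3,2]  old=[-3,-1]  +wl: 2,4
  step 18. node 3  ⊔preds=[-4,4]  new=[-4,4]  old=[-4,2]  +wl: 6
  step 19. node 0  ⊔preds=[-4,4]  new=[-3,4]  stable
  step 20. node 2  ⊔preds=[-4,4]  new=[-4,4]  stable
  step 21. node 4  ⊔preds=[-3,4]  new=[-1,4]  stable
  step 22. node 6  ⊔preds=[-4,4]  new=[-4,4]  old=[-4,2]  +wl: 2,5
  step 23. node 2  ⊔preds=[-4,4]  new=[-4,4]  stable
  step 24. node 5  ⊔preds=[-4,4]  new=[-3,4]  stable

Least fixpoint reached:
  node 0: [-3,4]
  node 1: [-3,2]
  node 2: [-4,4]
  node 3: [-4,4]
  node 4: [-1,4]
  node 5: [-3,4]
  node 6: [-4,4]

[-4,4]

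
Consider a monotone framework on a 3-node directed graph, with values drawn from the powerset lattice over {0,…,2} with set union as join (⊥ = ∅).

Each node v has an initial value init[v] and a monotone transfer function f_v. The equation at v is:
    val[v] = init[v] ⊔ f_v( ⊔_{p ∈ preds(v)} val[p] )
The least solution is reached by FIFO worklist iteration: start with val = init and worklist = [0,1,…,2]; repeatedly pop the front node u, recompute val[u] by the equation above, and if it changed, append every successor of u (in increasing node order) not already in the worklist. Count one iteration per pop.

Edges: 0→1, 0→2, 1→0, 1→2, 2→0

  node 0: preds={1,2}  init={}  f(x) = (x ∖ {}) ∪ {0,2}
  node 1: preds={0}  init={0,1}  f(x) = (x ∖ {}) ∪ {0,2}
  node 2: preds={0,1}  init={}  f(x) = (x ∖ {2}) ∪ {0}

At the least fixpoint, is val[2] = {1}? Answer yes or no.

no

Worklist (4 pops):
  #1 pop 0: in={0,1} → {0,1,2} (was {}); enqueue []
  #2 pop 1: in={0,1,2} → {0,1,2} (was {0,1}); enqueue [0]
  #3 pop 2: in={0,1,2} → {0,1} (was {}); enqueue []
  #4 pop 0: in={0,1,2} → {0,1,2} (no change)

Fixpoint:
  val[0] = {0,1,2}
  val[1] = {0,1,2}
  val[2] = {0,1}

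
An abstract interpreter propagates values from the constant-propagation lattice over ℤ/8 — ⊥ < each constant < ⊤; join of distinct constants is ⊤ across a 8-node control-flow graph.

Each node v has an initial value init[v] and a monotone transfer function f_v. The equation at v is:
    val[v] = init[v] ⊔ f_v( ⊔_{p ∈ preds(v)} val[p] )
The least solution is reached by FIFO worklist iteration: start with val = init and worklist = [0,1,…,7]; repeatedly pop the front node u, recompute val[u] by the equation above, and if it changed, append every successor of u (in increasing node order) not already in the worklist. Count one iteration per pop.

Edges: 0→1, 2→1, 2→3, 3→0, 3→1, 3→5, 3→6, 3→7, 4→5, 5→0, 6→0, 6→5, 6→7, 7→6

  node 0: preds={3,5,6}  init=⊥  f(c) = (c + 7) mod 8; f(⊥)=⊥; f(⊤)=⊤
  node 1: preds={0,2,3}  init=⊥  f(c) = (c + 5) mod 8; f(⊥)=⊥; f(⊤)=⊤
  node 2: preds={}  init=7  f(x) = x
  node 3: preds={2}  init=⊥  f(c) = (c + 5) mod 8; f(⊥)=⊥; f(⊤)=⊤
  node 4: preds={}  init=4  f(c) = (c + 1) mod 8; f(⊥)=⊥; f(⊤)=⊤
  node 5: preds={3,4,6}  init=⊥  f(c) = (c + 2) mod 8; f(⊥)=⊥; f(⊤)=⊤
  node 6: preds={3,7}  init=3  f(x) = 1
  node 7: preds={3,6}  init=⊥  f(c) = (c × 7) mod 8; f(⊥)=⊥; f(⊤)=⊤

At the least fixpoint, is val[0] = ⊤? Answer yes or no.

Iteration log — 12 steps:
  step 1. node 0  ⊔preds=3  new=2  old=⊥  +wl: 
  step 2. node 1  ⊔preds=⊤  new=⊤  old=⊥  +wl: 
  step 3. node 2  ⊔preds=⊥  new=7  stable
  step 4. node 3  ⊔preds=7  new=4  old=⊥  +wl: 0,1
  step 5. node 4  ⊔preds=⊥  new=4  stable
  step 6. node 5  ⊔preds=⊤  new=⊤  old=⊥  +wl: 
  step 7. node 6  ⊔preds=4  new=⊤  old=3  +wl: 5
  step 8. node 7  ⊔preds=⊤  new=⊤  old=⊥  +wl: 6
  step 9. node 0  ⊔preds=⊤  new=⊤  old=2  +wl: 
  step 10. node 1  ⊔preds=⊤  new=⊤  stable
  step 11. node 5  ⊔preds=⊤  new=⊤  stable
  step 12. node 6  ⊔preds=⊤  new=⊤  stable

Least fixpoint reached:
  node 0: ⊤
  node 1: ⊤
  node 2: 7
  node 3: 4
  node 4: 4
  node 5: ⊤
  node 6: ⊤
  node 7: ⊤

yes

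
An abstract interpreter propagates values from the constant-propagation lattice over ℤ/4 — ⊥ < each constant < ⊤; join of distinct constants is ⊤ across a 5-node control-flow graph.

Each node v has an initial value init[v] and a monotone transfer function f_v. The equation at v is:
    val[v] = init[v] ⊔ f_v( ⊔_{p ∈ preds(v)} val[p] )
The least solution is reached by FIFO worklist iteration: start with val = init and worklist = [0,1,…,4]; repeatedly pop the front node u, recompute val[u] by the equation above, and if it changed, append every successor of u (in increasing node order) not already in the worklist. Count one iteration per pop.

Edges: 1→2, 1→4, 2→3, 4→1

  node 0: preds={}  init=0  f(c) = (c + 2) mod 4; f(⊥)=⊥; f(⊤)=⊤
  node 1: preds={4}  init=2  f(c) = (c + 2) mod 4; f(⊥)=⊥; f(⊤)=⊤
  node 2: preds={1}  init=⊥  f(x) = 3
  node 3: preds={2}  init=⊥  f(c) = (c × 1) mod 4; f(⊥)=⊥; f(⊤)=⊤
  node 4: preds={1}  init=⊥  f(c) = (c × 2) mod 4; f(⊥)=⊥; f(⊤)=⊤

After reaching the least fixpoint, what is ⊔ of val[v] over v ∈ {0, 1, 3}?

⊤

Worklist (6 pops):
  #1 pop 0: in=⊥ → 0 (no change)
  #2 pop 1: in=⊥ → 2 (no change)
  #3 pop 2: in=2 → 3 (was ⊥); enqueue []
  #4 pop 3: in=3 → 3 (was ⊥); enqueue []
  #5 pop 4: in=2 → 0 (was ⊥); enqueue [1]
  #6 pop 1: in=0 → 2 (no change)

Fixpoint:
  val[0] = 0
  val[1] = 2
  val[2] = 3
  val[3] = 3
  val[4] = 0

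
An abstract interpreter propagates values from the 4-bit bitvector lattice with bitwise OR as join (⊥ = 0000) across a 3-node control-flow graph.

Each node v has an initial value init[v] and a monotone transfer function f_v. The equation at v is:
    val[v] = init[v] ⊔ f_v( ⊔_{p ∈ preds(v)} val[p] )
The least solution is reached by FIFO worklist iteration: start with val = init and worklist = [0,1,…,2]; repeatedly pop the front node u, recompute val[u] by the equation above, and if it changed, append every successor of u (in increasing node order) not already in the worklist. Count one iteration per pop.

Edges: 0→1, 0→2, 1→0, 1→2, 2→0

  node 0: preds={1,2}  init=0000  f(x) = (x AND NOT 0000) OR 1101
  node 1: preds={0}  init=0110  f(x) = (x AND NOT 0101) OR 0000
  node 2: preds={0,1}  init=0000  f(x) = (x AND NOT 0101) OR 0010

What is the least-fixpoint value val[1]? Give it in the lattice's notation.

Worklist (4 pops):
  #1 pop 0: in=0110 → 1111 (was 0000); enqueue []
  #2 pop 1: in=1111 → 1110 (was 0110); enqueue [0]
  #3 pop 2: in=1111 → 1010 (was 0000); enqueue []
  #4 pop 0: in=1110 → 1111 (no change)

Fixpoint:
  val[0] = 1111
  val[1] = 1110
  val[2] = 1010

1110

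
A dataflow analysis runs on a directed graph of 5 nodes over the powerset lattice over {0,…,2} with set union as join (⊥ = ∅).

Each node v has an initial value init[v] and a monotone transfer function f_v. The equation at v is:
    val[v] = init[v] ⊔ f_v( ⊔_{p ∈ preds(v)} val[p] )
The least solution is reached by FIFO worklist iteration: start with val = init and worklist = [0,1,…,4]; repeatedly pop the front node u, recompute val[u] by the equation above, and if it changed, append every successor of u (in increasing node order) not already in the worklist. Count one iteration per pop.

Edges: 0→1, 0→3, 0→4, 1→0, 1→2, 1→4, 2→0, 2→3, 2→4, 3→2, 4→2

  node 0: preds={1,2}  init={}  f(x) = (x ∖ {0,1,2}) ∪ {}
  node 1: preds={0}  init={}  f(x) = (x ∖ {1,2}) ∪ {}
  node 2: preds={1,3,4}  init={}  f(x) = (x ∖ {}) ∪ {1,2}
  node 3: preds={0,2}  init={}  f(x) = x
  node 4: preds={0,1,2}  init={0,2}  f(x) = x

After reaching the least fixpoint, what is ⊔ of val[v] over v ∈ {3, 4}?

{0,1,2}

Worklist (7 pops):
  #1 pop 0: in={} → {} (no change)
  #2 pop 1: in={} → {} (no change)
  #3 pop 2: in={0,2} → {0,1,2} (was {}); enqueue [0]
  #4 pop 3: in={0,1,2} → {0,1,2} (was {}); enqueue [2]
  #5 pop 4: in={0,1,2} → {0,1,2} (was {0,2}); enqueue []
  #6 pop 0: in={0,1,2} → {} (no change)
  #7 pop 2: in={0,1,2} → {0,1,2} (no change)

Fixpoint:
  val[0] = {}
  val[1] = {}
  val[2] = {0,1,2}
  val[3] = {0,1,2}
  val[4] = {0,1,2}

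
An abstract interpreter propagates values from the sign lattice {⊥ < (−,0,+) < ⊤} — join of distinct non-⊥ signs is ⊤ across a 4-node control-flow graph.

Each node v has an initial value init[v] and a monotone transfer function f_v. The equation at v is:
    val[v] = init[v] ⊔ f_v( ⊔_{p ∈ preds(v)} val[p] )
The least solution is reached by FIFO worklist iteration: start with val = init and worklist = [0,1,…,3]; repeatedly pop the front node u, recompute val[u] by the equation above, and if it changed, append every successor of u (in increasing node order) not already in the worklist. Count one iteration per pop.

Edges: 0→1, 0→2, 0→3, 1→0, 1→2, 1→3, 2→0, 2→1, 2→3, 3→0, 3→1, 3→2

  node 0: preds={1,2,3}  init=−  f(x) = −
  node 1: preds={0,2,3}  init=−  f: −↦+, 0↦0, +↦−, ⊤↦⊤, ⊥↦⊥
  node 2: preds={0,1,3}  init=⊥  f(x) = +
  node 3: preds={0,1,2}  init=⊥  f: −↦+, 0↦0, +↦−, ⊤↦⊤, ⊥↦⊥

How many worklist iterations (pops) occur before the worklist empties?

7

Trace (7 dequeues):
  [1] u=0 | in − | out − | ==
  [2] u=1 | in − | out ⊤ | prev − | push {0}
  [3] u=2 | in ⊤ | out + | prev ⊥ | push {1}
  [4] u=3 | in ⊤ | out ⊤ | prev ⊥ | push {2}
  [5] u=0 | in ⊤ | out − | ==
  [6] u=1 | in ⊤ | out ⊤ | ==
  [7] u=2 | in ⊤ | out + | ==

Converged values:
  [0] −
  [1] ⊤
  [2] +
  [3] ⊤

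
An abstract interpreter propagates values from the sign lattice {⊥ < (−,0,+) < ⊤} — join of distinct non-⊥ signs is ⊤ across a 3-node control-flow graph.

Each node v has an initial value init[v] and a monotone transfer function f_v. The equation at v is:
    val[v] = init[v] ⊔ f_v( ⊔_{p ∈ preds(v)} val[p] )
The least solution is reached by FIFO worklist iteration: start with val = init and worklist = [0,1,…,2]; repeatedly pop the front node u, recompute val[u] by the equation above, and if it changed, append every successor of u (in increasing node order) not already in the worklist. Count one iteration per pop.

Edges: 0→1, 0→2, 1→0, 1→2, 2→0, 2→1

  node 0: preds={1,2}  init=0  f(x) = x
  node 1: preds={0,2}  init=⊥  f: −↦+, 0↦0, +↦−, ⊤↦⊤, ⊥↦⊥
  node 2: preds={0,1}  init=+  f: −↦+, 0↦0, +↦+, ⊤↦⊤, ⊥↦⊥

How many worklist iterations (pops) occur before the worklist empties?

5

Trace (5 dequeues):
  [1] u=0 | in + | out ⊤ | prev 0 | push {}
  [2] u=1 | in ⊤ | out ⊤ | prev ⊥ | push {0}
  [3] u=2 | in ⊤ | out ⊤ | prev + | push {1}
  [4] u=0 | in ⊤ | out ⊤ | ==
  [5] u=1 | in ⊤ | out ⊤ | ==

Converged values:
  [0] ⊤
  [1] ⊤
  [2] ⊤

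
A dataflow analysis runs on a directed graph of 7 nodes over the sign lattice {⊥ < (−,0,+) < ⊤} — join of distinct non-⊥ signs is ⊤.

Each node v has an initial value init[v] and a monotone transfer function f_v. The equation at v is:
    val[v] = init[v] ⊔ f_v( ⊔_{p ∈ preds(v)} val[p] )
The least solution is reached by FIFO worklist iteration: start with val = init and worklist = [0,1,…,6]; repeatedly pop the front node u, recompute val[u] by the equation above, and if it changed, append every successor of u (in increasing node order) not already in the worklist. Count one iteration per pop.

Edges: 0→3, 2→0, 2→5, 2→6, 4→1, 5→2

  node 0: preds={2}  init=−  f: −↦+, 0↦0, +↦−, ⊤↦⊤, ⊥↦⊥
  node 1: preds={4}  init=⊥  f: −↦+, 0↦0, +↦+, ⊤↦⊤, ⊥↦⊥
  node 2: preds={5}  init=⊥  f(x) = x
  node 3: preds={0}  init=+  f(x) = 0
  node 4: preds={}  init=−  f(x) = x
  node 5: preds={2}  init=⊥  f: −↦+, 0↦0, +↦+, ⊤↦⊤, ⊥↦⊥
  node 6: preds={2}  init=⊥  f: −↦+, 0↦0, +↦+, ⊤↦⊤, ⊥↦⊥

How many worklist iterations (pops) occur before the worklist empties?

Trace (7 dequeues):
  [1] u=0 | in ⊥ | out − | ==
  [2] u=1 | in − | out + | prev ⊥ | push {}
  [3] u=2 | in ⊥ | out ⊥ | ==
  [4] u=3 | in − | out ⊤ | prev + | push {}
  [5] u=4 | in ⊥ | out − | ==
  [6] u=5 | in ⊥ | out ⊥ | ==
  [7] u=6 | in ⊥ | out ⊥ | ==

Converged values:
  [0] −
  [1] +
  [2] ⊥
  [3] ⊤
  [4] −
  [5] ⊥
  [6] ⊥

7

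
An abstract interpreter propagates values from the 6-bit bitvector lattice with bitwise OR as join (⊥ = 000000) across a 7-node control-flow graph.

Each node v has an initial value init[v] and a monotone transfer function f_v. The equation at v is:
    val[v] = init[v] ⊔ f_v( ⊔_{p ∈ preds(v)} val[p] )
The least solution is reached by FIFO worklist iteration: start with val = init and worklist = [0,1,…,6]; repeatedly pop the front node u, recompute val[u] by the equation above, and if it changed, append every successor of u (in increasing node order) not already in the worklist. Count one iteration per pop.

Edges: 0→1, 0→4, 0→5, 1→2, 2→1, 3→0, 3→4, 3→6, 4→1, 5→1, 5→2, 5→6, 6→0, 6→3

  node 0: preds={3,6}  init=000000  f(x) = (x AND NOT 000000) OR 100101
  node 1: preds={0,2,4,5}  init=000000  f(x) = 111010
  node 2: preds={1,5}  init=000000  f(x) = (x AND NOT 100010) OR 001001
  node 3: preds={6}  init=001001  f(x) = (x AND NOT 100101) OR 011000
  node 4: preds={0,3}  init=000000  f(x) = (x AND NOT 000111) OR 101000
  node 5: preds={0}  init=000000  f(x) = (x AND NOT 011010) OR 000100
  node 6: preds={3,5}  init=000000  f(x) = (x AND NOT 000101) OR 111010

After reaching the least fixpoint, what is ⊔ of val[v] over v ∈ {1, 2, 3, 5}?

111111

Iteration log — 16 steps:
  step 1. node 0  ⊔preds=001001  new=101101  old=000000  +wl: 
  step 2. node 1  ⊔preds=101101  new=111010  old=000000  +wl: 
  step 3. node 2  ⊔preds=111010  new=011001  old=000000  +wl: 1
  step 4. node 3  ⊔preds=000000  new=011001  old=001001  +wl: 0
  step 5. node 4  ⊔preds=111101  new=111000  old=000000  +wl: 
  step 6. node 5  ⊔preds=101101  new=100101  old=000000  +wl: 2
  step 7. node 6  ⊔preds=111101  new=111010  old=000000  +wl: 3
  step 8. node 1  ⊔preds=111101  new=111010  stable
  step 9. node 0  ⊔preds=111011  new=111111  old=101101  +wl: 1,4,5
  step 10. node 2  ⊔preds=111111  new=011101  old=011001  +wl: 
  step 11. node 3  ⊔preds=111010  new=011011  old=011001  +wl: 0,6
  step 12. node 1  ⊔preds=111111  new=111010  stable
  step 13. node 4  ⊔preds=111111  new=111000  stable
  step 14. node 5  ⊔preds=111111  new=100101  stable
  step 15. node 0  ⊔preds=111011  new=111111  stable
  step 16. node 6  ⊔preds=111111  new=111010  stable

Least fixpoint reached:
  node 0: 111111
  node 1: 111010
  node 2: 011101
  node 3: 011011
  node 4: 111000
  node 5: 100101
  node 6: 111010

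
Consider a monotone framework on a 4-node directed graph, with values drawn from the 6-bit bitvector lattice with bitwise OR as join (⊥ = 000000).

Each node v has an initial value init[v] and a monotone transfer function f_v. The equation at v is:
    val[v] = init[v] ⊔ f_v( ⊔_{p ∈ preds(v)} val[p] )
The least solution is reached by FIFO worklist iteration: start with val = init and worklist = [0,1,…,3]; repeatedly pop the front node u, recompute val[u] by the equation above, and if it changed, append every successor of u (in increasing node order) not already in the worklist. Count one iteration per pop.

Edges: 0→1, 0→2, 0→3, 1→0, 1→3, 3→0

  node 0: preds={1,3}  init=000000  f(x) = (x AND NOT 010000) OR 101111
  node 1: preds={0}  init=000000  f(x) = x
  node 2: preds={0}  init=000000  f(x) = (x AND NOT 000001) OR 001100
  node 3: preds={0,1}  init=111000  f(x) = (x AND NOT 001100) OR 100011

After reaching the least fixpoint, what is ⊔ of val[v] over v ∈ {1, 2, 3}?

Iteration log — 5 steps:
  step 1. node 0  ⊔preds=111000  new=101111  old=000000  +wl: 
  step 2. node 1  ⊔preds=101111  new=101111  old=000000  +wl: 0
  step 3. node 2  ⊔preds=101111  new=101110  old=000000  +wl: 
  step 4. node 3  ⊔preds=101111  new=111011  old=111000  +wl: 
  step 5. node 0  ⊔preds=111111  new=101111  stable

Least fixpoint reached:
  node 0: 101111
  node 1: 101111
  node 2: 101110
  node 3: 111011

111111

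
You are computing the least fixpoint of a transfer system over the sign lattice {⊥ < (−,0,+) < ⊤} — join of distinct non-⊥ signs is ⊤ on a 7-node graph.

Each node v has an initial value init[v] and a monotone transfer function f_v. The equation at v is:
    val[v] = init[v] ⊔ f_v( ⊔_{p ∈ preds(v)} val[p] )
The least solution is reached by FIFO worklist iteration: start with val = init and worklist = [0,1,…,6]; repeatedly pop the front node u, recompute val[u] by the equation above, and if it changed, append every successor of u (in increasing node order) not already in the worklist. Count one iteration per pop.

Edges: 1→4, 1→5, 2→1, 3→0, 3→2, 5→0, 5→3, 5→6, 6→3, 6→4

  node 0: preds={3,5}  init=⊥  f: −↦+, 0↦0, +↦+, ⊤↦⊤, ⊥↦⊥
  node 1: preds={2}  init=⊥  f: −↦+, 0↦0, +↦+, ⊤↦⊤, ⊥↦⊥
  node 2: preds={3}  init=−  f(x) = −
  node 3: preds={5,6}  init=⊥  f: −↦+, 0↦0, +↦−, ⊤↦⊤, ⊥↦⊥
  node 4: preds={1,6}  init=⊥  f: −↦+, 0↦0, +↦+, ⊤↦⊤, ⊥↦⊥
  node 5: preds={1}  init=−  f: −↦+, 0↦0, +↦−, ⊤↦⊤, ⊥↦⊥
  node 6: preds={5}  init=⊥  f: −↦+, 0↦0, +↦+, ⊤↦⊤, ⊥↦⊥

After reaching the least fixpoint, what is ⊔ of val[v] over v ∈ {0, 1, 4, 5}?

Iteration log — 13 steps:
  step 1. node 0  ⊔preds=−  new=+  old=⊥  +wl: 
  step 2. node 1  ⊔preds=−  new=+  old=⊥  +wl: 
  step 3. node 2  ⊔preds=⊥  new=−  stable
  step 4. node 3  ⊔preds=−  new=+  old=⊥  +wl: 0,2
  step 5. node 4  ⊔preds=+  new=+  old=⊥  +wl: 
  step 6. node 5  ⊔preds=+  new=−  stable
  step 7. node 6  ⊔preds=−  new=+  old=⊥  +wl: 3,4
  step 8. node 0  ⊔preds=⊤  new=⊤  old=+  +wl: 
  step 9. node 2  ⊔preds=+  new=−  stable
  step 10. node 3  ⊔preds=⊤  new=⊤  old=+  +wl: 0,2
  step 11. node 4  ⊔preds=+  new=+  stable
  step 12. node 0  ⊔preds=⊤  new=⊤  stable
  step 13. node 2  ⊔preds=⊤  new=−  stable

Least fixpoint reached:
  node 0: ⊤
  node 1: +
  node 2: −
  node 3: ⊤
  node 4: +
  node 5: −
  node 6: +

⊤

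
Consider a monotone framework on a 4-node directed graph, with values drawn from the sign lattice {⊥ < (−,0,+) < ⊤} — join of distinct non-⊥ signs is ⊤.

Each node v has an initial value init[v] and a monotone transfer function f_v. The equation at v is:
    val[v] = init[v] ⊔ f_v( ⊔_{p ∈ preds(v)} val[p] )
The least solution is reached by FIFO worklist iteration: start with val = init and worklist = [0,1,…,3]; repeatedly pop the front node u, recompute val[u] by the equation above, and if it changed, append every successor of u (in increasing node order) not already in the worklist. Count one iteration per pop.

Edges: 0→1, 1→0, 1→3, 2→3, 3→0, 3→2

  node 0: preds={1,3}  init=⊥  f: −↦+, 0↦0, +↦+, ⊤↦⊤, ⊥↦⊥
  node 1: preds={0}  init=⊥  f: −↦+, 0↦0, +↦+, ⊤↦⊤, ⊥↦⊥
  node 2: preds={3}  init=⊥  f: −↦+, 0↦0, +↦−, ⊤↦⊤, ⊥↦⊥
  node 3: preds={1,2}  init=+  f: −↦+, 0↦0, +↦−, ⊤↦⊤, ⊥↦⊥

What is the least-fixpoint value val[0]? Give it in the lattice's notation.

⊤

Iteration log — 9 steps:
  step 1. node 0  ⊔preds=+  new=+  old=⊥  +wl: 
  step 2. node 1  ⊔preds=+  new=+  old=⊥  +wl: 0
  step 3. node 2  ⊔preds=+  new=−  old=⊥  +wl: 
  step 4. node 3  ⊔preds=⊤  new=⊤  old=+  +wl: 2
  step 5. node 0  ⊔preds=⊤  new=⊤  old=+  +wl: 1
  step 6. node 2  ⊔preds=⊤  new=⊤  old=−  +wl: 3
  step 7. node 1  ⊔preds=⊤  new=⊤  old=+  +wl: 0
  step 8. node 3  ⊔preds=⊤  new=⊤  stable
  step 9. node 0  ⊔preds=⊤  new=⊤  stable

Least fixpoint reached:
  node 0: ⊤
  node 1: ⊤
  node 2: ⊤
  node 3: ⊤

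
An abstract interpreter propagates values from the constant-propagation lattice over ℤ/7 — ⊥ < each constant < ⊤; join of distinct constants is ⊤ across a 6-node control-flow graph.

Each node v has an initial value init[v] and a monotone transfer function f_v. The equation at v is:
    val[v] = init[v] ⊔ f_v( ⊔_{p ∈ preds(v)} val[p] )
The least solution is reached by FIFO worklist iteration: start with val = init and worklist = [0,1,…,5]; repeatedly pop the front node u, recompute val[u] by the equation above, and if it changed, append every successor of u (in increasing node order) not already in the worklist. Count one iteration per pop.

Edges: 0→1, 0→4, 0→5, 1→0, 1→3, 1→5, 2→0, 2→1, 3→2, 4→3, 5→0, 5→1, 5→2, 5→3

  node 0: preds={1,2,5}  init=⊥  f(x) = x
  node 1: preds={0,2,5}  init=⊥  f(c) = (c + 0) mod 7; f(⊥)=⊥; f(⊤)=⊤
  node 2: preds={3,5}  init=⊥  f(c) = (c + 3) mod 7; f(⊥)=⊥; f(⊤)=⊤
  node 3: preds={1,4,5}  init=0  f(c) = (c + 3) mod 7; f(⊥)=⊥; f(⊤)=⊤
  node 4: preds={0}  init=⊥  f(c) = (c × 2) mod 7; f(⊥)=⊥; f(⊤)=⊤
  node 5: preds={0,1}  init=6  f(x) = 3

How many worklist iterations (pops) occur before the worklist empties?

Iteration log — 14 steps:
  step 1. node 0  ⊔preds=6  new=6  old=⊥  +wl: 
  step 2. node 1  ⊔preds=6  new=6  old=⊥  +wl: 0
  step 3. node 2  ⊔preds=⊤  new=⊤  old=⊥  +wl: 1
  step 4. node 3  ⊔preds=6  new=⊤  old=0  +wl: 2
  step 5. node 4  ⊔preds=6  new=5  old=⊥  +wl: 3
  step 6. node 5  ⊔preds=6  new=⊤  old=6  +wl: 
  step 7. node 0  ⊔preds=⊤  new=⊤  old=6  +wl: 4,5
  step 8. node 1  ⊔preds=⊤  new=⊤  old=6  +wl: 0
  step 9. node 2  ⊔preds=⊤  new=⊤  stable
  step 10. node 3  ⊔preds=⊤  new=⊤  stable
  step 11. node 4  ⊔preds=⊤  new=⊤  old=5  +wl: 3
  step 12. node 5  ⊔preds=⊤  new=⊤  stable
  step 13. node 0  ⊔preds=⊤  new=⊤  stable
  step 14. node 3  ⊔preds=⊤  new=⊤  stable

Least fixpoint reached:
  node 0: ⊤
  node 1: ⊤
  node 2: ⊤
  node 3: ⊤
  node 4: ⊤
  node 5: ⊤

14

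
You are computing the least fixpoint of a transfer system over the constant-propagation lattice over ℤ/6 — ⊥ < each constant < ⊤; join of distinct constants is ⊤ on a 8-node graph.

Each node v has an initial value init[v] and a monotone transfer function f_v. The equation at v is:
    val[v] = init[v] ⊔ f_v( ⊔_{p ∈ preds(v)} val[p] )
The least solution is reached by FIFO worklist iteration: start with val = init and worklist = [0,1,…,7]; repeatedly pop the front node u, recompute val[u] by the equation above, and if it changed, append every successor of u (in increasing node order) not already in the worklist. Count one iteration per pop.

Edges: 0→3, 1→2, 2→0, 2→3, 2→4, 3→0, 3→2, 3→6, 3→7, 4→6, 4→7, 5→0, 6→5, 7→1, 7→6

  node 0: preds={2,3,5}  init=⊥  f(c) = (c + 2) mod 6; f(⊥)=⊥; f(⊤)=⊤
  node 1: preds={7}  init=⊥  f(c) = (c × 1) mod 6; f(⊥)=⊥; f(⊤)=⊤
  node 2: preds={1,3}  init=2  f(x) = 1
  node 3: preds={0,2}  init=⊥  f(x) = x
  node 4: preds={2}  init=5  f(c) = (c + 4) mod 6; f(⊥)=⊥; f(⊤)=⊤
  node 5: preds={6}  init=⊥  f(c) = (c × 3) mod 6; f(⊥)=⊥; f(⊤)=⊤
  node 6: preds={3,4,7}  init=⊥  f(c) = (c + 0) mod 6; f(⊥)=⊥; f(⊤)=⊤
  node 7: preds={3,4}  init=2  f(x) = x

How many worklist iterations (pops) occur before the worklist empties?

16

Worklist (16 pops):
  #1 pop 0: in=2 → 4 (was ⊥); enqueue []
  #2 pop 1: in=2 → 2 (was ⊥); enqueue []
  #3 pop 2: in=2 → ⊤ (was 2); enqueue [0]
  #4 pop 3: in=⊤ → ⊤ (was ⊥); enqueue [2]
  #5 pop 4: in=⊤ → ⊤ (was 5); enqueue []
  #6 pop 5: in=⊥ → ⊥ (no change)
  #7 pop 6: in=⊤ → ⊤ (was ⊥); enqueue [5]
  #8 pop 7: in=⊤ → ⊤ (was 2); enqueue [1,6]
  #9 pop 0: in=⊤ → ⊤ (was 4); enqueue [3]
  #10 pop 2: in=⊤ → ⊤ (no change)
  #11 pop 5: in=⊤ → ⊤ (was ⊥); enqueue [0]
  #12 pop 1: in=⊤ → ⊤ (was 2); enqueue [2]
  #13 pop 6: in=⊤ → ⊤ (no change)
  #14 pop 3: in=⊤ → ⊤ (no change)
  #15 pop 0: in=⊤ → ⊤ (no change)
  #16 pop 2: in=⊤ → ⊤ (no change)

Fixpoint:
  val[0] = ⊤
  val[1] = ⊤
  val[2] = ⊤
  val[3] = ⊤
  val[4] = ⊤
  val[5] = ⊤
  val[6] = ⊤
  val[7] = ⊤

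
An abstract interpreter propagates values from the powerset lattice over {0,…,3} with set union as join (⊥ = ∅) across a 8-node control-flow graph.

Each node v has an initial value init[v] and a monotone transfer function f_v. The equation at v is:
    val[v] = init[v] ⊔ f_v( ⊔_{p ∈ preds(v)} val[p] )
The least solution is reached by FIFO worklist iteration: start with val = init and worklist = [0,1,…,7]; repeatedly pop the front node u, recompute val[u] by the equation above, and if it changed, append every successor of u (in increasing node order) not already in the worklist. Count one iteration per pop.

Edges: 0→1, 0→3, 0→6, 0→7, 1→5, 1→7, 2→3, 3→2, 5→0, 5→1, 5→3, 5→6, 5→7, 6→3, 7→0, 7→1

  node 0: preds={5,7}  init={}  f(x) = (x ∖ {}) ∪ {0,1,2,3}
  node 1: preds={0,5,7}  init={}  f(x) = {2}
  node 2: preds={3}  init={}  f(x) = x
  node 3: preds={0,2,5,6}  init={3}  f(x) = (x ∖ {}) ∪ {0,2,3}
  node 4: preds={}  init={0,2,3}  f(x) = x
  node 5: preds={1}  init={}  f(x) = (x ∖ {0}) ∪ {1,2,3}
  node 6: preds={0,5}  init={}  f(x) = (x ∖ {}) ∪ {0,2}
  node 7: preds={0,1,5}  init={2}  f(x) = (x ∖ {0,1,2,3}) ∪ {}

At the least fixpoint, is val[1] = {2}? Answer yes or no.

Iteration log — 12 steps:
  step 1. node 0  ⊔preds={2}  new={0,1,2,3}  old={}  +wl: 
  step 2. node 1  ⊔preds={0,1,2,3}  new={2}  old={}  +wl: 
  step 3. node 2  ⊔preds={3}  new={3}  old={}  +wl: 
  step 4. node 3  ⊔preds={0,1,2,3}  new={0,1,2,3}  old={3}  +wl: 2
  step 5. node 4  ⊔preds={}  new={0,2,3}  stable
  step 6. node 5  ⊔preds={2}  new={1,2,3}  old={}  +wl: 0,1,3
  step 7. node 6  ⊔preds={0,1,2,3}  new={0,1,2,3}  old={}  +wl: 
  step 8. node 7  ⊔preds={0,1,2,3}  new={2}  stable
  step 9. node 2  ⊔preds={0,1,2,3}  new={0,1,2,3}  old={3}  +wl: 
  step 10. node 0  ⊔preds={1,2,3}  new={0,1,2,3}  stable
  step 11. node 1  ⊔preds={0,1,2,3}  new={2}  stable
  step 12. node 3  ⊔preds={0,1,2,3}  new={0,1,2,3}  stable

Least fixpoint reached:
  node 0: {0,1,2,3}
  node 1: {2}
  node 2: {0,1,2,3}
  node 3: {0,1,2,3}
  node 4: {0,2,3}
  node 5: {1,2,3}
  node 6: {0,1,2,3}
  node 7: {2}

yes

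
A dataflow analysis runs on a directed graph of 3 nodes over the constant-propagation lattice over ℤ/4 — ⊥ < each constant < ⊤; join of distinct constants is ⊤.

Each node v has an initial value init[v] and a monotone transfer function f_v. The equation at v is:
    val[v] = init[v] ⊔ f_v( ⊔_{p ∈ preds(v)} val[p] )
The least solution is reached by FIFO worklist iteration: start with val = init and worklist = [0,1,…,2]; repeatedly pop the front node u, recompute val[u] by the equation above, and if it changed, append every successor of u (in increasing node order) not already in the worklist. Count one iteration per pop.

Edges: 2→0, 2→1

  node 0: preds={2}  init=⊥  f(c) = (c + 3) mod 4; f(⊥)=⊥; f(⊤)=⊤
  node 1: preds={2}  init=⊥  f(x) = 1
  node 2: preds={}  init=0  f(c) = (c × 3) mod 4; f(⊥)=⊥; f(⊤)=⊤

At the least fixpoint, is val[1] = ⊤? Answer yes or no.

Trace (3 dequeues):
  [1] u=0 | in 0 | out 3 | prev ⊥ | push {}
  [2] u=1 | in 0 | out 1 | prev ⊥ | push {}
  [3] u=2 | in ⊥ | out 0 | ==

Converged values:
  [0] 3
  [1] 1
  [2] 0

no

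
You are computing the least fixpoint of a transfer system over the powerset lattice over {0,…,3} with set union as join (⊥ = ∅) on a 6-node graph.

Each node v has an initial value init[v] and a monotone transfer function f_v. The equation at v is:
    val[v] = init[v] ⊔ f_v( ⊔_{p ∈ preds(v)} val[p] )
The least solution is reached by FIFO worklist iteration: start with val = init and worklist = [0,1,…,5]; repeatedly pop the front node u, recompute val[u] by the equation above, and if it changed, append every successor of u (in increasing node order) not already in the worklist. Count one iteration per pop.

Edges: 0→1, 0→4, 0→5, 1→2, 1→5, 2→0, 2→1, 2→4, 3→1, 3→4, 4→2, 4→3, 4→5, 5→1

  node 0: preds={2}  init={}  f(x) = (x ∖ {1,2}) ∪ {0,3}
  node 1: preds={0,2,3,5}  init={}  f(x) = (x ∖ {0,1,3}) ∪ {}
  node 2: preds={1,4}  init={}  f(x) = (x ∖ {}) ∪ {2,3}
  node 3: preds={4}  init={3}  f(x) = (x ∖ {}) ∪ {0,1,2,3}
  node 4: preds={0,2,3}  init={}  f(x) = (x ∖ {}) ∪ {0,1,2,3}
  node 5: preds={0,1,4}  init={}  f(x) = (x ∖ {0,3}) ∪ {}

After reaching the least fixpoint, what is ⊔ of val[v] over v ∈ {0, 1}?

Trace (14 dequeues):
  [1] u=0 | in {} | out {0,3} | prev {} | push {}
  [2] u=1 | in {0,3} | out {} | ==
  [3] u=2 | in {} | out {2,3} | prev {} | push {0,1}
  [4] u=3 | in {} | out {0,1,2,3} | prev {3} | push {}
  [5] u=4 | in {0,1,2,3} | out {0,1,2,3} | prev {} | push {2,3}
  [6] u=5 | in {0,1,2,3} | out {1,2} | prev {} | push {}
  [7] u=0 | in {2,3} | out {0,3} | ==
  [8] u=1 | in {0,1,2,3} | out {2} | prev {} | push {5}
  [9] u=2 | in {0,1,2,3} | out {0,1,2,3} | prev {2,3} | push {0,1,4}
  [10] u=3 | in {0,1,2,3} | out {0,1,2,3} | ==
  [11] u=5 | in {0,1,2,3} | out {1,2} | ==
  [12] u=0 | in {0,1,2,3} | out {0,3} | ==
  [13] u=1 | in {0,1,2,3} | out {2} | ==
  [14] u=4 | in {0,1,2,3} | out {0,1,2,3} | ==

Converged values:
  [0] {0,3}
  [1] {2}
  [2] {0,1,2,3}
  [3] {0,1,2,3}
  [4] {0,1,2,3}
  [5] {1,2}

{0,2,3}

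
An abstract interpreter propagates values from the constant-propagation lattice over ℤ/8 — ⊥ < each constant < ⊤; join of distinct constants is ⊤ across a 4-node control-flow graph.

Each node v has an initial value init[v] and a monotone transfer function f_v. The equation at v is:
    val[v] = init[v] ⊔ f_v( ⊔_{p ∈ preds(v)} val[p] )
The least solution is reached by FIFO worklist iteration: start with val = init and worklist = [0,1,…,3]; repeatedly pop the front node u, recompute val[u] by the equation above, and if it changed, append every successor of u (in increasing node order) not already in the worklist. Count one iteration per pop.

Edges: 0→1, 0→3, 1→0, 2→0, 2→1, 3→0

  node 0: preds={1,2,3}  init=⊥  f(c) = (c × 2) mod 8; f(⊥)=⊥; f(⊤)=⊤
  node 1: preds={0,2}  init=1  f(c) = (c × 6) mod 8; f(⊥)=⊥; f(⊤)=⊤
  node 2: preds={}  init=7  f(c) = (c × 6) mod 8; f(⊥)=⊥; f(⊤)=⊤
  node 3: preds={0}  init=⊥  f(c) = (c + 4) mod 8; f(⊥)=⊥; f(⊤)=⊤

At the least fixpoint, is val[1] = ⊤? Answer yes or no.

Trace (5 dequeues):
  [1] u=0 | in ⊤ | out ⊤ | prev ⊥ | push {}
  [2] u=1 | in ⊤ | out ⊤ | prev 1 | push {0}
  [3] u=2 | in ⊥ | out 7 | ==
  [4] u=3 | in ⊤ | out ⊤ | prev ⊥ | push {}
  [5] u=0 | in ⊤ | out ⊤ | ==

Converged values:
  [0] ⊤
  [1] ⊤
  [2] 7
  [3] ⊤

yes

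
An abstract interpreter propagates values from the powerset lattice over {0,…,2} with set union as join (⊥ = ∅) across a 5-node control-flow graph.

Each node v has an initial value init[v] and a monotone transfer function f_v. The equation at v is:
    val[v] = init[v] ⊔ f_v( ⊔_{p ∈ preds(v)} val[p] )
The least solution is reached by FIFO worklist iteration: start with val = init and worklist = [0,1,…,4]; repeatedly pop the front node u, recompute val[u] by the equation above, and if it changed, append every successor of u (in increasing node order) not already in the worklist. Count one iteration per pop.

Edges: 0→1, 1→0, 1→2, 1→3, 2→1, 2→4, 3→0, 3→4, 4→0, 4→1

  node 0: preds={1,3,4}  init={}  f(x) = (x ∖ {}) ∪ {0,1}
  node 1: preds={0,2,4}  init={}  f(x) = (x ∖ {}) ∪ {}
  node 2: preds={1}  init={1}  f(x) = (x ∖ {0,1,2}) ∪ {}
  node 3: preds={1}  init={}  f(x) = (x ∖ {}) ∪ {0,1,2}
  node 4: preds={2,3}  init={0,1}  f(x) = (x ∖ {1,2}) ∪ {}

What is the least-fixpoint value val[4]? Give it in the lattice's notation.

{0,1}

Trace (10 dequeues):
  [1] u=0 | in {0,1} | out {0,1} | prev {} | push {}
  [2] u=1 | in {0,1} | out {0,1} | prev {} | push {0}
  [3] u=2 | in {0,1} | out {1} | ==
  [4] u=3 | in {0,1} | out {0,1,2} | prev {} | push {}
  [5] u=4 | in {0,1,2} | out {0,1} | ==
  [6] u=0 | in {0,1,2} | out {0,1,2} | prev {0,1} | push {1}
  [7] u=1 | in {0,1,2} | out {0,1,2} | prev {0,1} | push {0,2,3}
  [8] u=0 | in {0,1,2} | out {0,1,2} | ==
  [9] u=2 | in {0,1,2} | out {1} | ==
  [10] u=3 | in {0,1,2} | out {0,1,2} | ==

Converged values:
  [0] {0,1,2}
  [1] {0,1,2}
  [2] {1}
  [3] {0,1,2}
  [4] {0,1}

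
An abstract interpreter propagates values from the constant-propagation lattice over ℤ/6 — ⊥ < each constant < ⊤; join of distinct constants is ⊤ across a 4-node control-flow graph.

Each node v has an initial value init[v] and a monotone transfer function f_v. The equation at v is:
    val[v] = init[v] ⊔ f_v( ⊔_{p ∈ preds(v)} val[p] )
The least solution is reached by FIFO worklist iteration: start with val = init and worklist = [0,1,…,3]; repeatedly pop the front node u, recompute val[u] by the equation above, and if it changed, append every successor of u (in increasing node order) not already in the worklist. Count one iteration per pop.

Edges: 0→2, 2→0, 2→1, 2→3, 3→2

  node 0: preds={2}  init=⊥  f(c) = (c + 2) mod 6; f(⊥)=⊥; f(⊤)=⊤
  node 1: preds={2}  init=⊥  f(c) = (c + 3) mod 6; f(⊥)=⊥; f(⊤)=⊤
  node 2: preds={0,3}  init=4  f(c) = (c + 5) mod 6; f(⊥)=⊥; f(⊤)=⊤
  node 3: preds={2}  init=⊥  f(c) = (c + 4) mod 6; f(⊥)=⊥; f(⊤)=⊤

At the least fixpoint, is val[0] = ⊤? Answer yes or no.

yes

Iteration log — 7 steps:
  step 1. node 0  ⊔preds=4  new=0  old=⊥  +wl: 
  step 2. node 1  ⊔preds=4  new=1  old=⊥  +wl: 
  step 3. node 2  ⊔preds=0  new=⊤  old=4  +wl: 0,1
  step 4. node 3  ⊔preds=⊤  new=⊤  old=⊥  +wl: 2
  step 5. node 0  ⊔preds=⊤  new=⊤  old=0  +wl: 
  step 6. node 1  ⊔preds=⊤  new=⊤  old=1  +wl: 
  step 7. node 2  ⊔preds=⊤  new=⊤  stable

Least fixpoint reached:
  node 0: ⊤
  node 1: ⊤
  node 2: ⊤
  node 3: ⊤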